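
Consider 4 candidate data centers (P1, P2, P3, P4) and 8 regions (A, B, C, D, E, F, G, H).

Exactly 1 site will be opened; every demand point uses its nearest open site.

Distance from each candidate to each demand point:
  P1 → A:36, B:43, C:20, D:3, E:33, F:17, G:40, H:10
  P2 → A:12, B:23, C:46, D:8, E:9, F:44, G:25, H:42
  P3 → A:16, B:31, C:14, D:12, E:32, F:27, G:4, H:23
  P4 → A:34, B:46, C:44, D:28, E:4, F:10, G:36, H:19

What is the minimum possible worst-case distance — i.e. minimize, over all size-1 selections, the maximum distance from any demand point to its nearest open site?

32

Open {P3}.
  Farthest demand point is E at distance 32 (to P3); all others are ≤ 32.
With {P1} the worst case is 43.
With {P2} the worst case is 46.
No size-1 selection achieves below 32.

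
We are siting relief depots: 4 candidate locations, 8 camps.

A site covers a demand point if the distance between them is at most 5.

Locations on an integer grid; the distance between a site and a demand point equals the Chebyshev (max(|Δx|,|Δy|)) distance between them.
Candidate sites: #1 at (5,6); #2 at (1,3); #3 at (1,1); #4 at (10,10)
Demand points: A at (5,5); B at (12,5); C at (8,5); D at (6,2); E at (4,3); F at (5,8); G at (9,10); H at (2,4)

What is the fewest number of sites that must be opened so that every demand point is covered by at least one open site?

Coverage sets (demand points within 5 of each site):
  #1: {A, C, D, E, F, G, H}
  #2: {A, D, E, F, H}
  #3: {A, D, E, H}
  #4: {A, B, C, F, G}
No single site covers all 8 demand points.
But {#1, #4} covers everything, so the minimum is 2.

2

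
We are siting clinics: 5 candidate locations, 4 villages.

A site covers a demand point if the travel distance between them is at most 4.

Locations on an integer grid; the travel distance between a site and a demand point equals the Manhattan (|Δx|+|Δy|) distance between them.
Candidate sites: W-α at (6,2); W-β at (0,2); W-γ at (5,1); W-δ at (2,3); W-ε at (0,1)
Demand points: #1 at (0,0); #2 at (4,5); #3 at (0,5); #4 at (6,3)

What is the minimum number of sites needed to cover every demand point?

2

Coverage sets (demand points within 4 of each site):
  W-α: {#4}
  W-β: {#1, #3}
  W-γ: {#4}
  W-δ: {#2, #3, #4}
  W-ε: {#1, #3}
No single site covers all 4 demand points.
But {W-β, W-δ} covers everything, so the minimum is 2.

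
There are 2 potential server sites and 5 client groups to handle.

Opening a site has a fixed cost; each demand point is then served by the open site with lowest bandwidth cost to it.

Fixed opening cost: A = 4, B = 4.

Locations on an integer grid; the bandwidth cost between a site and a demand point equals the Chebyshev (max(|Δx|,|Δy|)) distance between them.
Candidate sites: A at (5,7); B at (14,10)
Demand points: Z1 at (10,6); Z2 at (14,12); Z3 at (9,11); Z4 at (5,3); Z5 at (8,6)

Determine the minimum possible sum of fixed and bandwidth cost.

25

Open {A, B}: assign each demand point to its cheapest open site.
  Z1→B 4, Z2→B 2, Z3→A 4, Z4→A 4, Z5→A 3
  bandwidth cost 17, fixed 8 → total 25.
Compare {A}: bandwidth cost 25 + fixed 4 = 29.
Compare {B}: bandwidth cost 26 + fixed 4 = 30.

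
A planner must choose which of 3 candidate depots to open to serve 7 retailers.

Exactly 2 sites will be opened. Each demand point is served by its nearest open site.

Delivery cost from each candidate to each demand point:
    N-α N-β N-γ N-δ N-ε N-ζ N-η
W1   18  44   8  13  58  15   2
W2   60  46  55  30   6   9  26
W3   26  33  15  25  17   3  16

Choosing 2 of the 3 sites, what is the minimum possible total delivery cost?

94

Open {W1, W3}.
  N-α→W1 18, N-β→W3 33, N-γ→W1 8, N-δ→W1 13, N-ε→W3 17, N-ζ→W3 3, N-η→W1 2  ⇒ total 94.
Compare {W1, W2}: total 100.
Compare {W2, W3}: total 124.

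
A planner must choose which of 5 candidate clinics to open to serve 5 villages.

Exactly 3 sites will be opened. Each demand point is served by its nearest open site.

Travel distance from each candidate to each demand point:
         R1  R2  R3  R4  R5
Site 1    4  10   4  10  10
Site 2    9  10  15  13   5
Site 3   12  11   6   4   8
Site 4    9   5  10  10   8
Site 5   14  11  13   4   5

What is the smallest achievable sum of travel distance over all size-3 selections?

22

Open {Site 1, Site 4, Site 5}.
  R1→Site 1 4, R2→Site 4 5, R3→Site 1 4, R4→Site 5 4, R5→Site 5 5  ⇒ total 22.
Compare {Site 1, Site 3, Site 4}: total 25.
Compare {Site 1, Site 2, Site 3}: total 27.
No size-3 selection does better; minimum is 22.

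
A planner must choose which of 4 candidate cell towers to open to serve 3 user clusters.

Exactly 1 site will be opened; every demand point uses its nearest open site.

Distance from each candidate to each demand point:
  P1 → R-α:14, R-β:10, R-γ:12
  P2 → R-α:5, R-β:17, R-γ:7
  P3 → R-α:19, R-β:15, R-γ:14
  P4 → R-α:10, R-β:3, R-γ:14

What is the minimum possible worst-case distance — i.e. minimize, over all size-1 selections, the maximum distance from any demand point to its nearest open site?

14

Open {P1}.
  Farthest demand point is R-α at distance 14 (to P1); all others are ≤ 14.
With {P4} the worst case is 14.
With {P2} the worst case is 17.
No size-1 selection achieves below 14.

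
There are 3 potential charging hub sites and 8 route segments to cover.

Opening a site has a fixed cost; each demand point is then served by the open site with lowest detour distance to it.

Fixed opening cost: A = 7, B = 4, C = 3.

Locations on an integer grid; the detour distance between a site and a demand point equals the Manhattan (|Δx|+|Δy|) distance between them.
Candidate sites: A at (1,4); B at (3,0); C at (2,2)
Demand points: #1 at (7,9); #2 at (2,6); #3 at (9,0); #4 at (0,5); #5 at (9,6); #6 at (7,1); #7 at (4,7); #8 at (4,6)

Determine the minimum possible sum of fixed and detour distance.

59

Open {A, B}: assign each demand point to its cheapest open site.
  #1→A 11, #2→A 3, #3→B 6, #4→A 2, #5→A 10, #6→B 5, #7→A 6, #8→A 5
  detour distance 48, fixed 11 → total 59.
Compare {A, C}: detour distance 52 + fixed 10 = 62.
Compare {A, B, C}: detour distance 48 + fixed 14 = 62.
Compare {C}: detour distance 60 + fixed 3 = 63.
All other subsets cost ≥ 62. Minimum total cost: 59.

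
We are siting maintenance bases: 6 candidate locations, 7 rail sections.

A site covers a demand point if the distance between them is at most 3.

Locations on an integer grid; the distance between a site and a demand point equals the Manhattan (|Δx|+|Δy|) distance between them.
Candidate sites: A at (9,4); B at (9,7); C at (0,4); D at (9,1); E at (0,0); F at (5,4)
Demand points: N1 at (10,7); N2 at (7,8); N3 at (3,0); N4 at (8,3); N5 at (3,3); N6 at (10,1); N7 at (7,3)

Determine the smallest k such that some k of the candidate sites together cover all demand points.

Coverage sets (demand points within 3 of each site):
  A: {N4, N7}
  B: {N1, N2}
  C: {}
  D: {N4, N6}
  E: {N3}
  F: {N5, N7}
No 3 sites suffice: every size-3 union leaves at least one demand point uncovered.
But {B, D, E, F} covers everything, so the minimum is 4.

4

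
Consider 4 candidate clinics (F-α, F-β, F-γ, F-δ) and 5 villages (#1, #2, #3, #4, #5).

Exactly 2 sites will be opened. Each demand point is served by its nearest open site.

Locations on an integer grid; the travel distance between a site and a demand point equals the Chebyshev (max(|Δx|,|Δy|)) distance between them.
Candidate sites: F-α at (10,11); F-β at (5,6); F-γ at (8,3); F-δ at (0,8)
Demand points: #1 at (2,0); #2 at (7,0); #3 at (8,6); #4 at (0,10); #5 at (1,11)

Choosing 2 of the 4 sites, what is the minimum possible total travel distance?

17

Open {F-γ, F-δ}.
  #1→F-γ 6, #2→F-γ 3, #3→F-γ 3, #4→F-δ 2, #5→F-δ 3  ⇒ total 17.
Compare {F-β, F-δ}: total 20.
Compare {F-β, F-γ}: total 22.
No size-2 selection does better; minimum is 17.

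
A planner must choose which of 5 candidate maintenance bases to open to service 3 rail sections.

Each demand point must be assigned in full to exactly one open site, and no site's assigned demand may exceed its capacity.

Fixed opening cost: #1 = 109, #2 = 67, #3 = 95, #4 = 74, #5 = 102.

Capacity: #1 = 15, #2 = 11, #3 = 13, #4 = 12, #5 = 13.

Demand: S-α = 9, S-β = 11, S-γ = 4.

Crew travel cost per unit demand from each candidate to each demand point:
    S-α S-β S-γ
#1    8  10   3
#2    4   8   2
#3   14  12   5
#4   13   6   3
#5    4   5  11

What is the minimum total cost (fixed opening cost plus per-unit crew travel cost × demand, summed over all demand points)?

322

Open {#4, #5}; cheapest assignment that respects the capacities:
  #4 (cap 12, load 11): S-β — cost 11×6 = 66
  #5 (cap 13, load 13): S-α, S-γ — cost 9×4 + 4×11 = 80
  Shipping 146, fixed 176 → total 322.
  Any other capacity-feasible assignment to {#4, #5} ships for at least 146.
Compare {#1, #4}: its best feasible assignment gives total 333.
Compare {#1, #2}: its best feasible assignment gives total 334.
Every other set of open sites that can feasibly serve all demand totals ≥ 333 even under its best assignment. Minimum: 322.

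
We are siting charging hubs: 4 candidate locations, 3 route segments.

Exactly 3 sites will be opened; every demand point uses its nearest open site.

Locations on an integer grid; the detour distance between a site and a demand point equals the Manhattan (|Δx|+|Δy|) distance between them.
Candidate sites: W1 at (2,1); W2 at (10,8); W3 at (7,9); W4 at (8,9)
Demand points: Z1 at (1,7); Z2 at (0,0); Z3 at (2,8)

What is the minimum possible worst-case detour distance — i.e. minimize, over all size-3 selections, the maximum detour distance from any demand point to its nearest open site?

7

Open {W1, W2, W3}.
  Farthest demand point is Z1 at detour distance 7 (to W1); all others are ≤ 7.
With {W1, W2, W4} the worst case is 7.
With {W1, W3, W4} the worst case is 7.
No size-3 selection achieves below 7.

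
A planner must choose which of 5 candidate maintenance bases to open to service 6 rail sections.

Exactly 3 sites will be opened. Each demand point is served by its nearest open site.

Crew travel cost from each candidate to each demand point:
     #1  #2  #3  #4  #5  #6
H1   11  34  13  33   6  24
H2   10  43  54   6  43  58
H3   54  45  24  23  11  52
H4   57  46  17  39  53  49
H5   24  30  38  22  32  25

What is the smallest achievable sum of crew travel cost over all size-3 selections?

Open {H1, H2, H5}.
  #1→H2 10, #2→H5 30, #3→H1 13, #4→H2 6, #5→H1 6, #6→H1 24  ⇒ total 89.
Compare {H1, H2, H3}: total 93.
Compare {H1, H2, H4}: total 93.
No size-3 selection does better; minimum is 89.

89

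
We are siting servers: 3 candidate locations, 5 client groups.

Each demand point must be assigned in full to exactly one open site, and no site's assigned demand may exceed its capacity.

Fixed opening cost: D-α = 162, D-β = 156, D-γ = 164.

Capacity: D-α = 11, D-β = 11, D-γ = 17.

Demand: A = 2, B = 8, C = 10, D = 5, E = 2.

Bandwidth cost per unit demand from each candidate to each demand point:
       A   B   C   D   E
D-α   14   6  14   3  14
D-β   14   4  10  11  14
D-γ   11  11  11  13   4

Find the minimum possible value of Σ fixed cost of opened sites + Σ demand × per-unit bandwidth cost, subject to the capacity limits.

563

Open {D-β, D-γ}; cheapest assignment that respects the capacities:
  D-β (cap 11, load 10): A, B — cost 2×14 + 8×4 = 60
  D-γ (cap 17, load 17): C, D, E — cost 10×11 + 5×13 + 2×4 = 183
  Shipping 243, fixed 320 → total 563.
  Any other capacity-feasible assignment to {D-β, D-γ} ships for at least 243.
Compare {D-α, D-γ}: its best feasible assignment gives total 585.
Compare {D-α, D-β, D-γ}: its best feasible assignment gives total 669.
Every other set of open sites that can feasibly serve all demand totals ≥ 585 even under its best assignment. Minimum: 563.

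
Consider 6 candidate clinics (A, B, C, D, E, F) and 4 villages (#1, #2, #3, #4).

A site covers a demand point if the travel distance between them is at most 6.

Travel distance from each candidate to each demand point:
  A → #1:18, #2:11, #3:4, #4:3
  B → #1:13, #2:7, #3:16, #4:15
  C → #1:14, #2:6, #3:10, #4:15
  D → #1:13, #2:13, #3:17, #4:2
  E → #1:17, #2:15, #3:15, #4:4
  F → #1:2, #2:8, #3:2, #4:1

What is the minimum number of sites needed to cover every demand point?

Coverage sets (demand points within 6 of each site):
  A: {#3, #4}
  B: {}
  C: {#2}
  D: {#4}
  E: {#4}
  F: {#1, #3, #4}
No single site covers all 4 demand points.
But {C, F} covers everything, so the minimum is 2.

2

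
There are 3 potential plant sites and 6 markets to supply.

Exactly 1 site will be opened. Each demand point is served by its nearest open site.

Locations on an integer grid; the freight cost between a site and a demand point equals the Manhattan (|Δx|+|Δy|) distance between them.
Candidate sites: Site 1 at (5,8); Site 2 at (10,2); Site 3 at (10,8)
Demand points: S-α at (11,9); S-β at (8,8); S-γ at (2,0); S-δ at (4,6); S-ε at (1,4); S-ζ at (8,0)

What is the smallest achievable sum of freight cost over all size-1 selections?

Open {Site 1}.
  S-α→Site 1 7, S-β→Site 1 3, S-γ→Site 1 11, S-δ→Site 1 3, S-ε→Site 1 8, S-ζ→Site 1 11  ⇒ total 43.
Compare {Site 2}: total 51.
Compare {Site 3}: total 51.

43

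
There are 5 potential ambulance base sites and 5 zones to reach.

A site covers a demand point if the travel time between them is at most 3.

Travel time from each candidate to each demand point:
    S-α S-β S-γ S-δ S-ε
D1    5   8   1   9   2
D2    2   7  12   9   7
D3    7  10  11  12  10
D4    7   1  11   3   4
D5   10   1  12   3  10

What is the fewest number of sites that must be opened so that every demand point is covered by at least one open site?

Coverage sets (demand points within 3 of each site):
  D1: {S-γ, S-ε}
  D2: {S-α}
  D3: {}
  D4: {S-β, S-δ}
  D5: {S-β, S-δ}
No 2 sites suffice: every size-2 union leaves at least one demand point uncovered.
But {D1, D2, D4} covers everything, so the minimum is 3.

3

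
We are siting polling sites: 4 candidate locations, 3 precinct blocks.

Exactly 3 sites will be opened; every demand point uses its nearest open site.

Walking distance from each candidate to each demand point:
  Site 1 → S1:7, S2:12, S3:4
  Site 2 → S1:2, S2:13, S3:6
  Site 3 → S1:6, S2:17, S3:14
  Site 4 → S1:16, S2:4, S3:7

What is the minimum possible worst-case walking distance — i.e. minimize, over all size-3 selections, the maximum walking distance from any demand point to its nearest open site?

4

Open {Site 1, Site 2, Site 4}.
  Farthest demand point is S2 at walking distance 4 (to Site 4); all others are ≤ 4.
With {Site 1, Site 3, Site 4} the worst case is 6.
With {Site 2, Site 3, Site 4} the worst case is 6.
No size-3 selection achieves below 4.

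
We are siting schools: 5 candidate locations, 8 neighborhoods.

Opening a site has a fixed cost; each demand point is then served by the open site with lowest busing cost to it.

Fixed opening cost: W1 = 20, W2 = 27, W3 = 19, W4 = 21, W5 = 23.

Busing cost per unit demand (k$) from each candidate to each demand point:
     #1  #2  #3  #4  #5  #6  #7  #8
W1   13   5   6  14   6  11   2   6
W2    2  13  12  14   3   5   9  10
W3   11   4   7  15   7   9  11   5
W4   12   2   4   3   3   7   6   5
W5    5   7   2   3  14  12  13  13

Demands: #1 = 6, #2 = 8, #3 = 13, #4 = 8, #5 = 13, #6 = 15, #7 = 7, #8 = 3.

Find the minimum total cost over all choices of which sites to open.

Open {W1, W2, W4, W5}: assign each demand point to its cheapest open site.
  #1→W2 6×2=12, #2→W4 8×2=16, #3→W5 13×2=26, #4→W4 8×3=24, #5→W2 13×3=39, #6→W2 15×5=75, #7→W1 7×2=14, #8→W4 3×5=15
  busing cost 221, fixed 91 → total 312.
Compare {W1, W2, W4}: busing cost 247 + fixed 68 = 315.
Compare {W1, W2, W5}: busing cost 248 + fixed 70 = 318.
Compare {W2, W4, W5}: busing cost 249 + fixed 71 = 320.
All other subsets cost ≥ 315. Minimum total cost: 312.

312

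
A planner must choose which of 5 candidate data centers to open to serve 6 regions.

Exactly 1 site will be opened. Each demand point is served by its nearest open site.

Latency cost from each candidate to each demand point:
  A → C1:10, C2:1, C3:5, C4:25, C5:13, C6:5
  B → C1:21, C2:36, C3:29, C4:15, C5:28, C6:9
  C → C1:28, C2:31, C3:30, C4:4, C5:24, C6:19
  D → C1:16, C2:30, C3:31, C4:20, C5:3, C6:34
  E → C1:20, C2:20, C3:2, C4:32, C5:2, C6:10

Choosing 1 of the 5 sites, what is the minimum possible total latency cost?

Open {A}.
  C1→A 10, C2→A 1, C3→A 5, C4→A 25, C5→A 13, C6→A 5  ⇒ total 59.
Compare {E}: total 86.
Compare {D}: total 134.
No size-1 selection does better; minimum is 59.

59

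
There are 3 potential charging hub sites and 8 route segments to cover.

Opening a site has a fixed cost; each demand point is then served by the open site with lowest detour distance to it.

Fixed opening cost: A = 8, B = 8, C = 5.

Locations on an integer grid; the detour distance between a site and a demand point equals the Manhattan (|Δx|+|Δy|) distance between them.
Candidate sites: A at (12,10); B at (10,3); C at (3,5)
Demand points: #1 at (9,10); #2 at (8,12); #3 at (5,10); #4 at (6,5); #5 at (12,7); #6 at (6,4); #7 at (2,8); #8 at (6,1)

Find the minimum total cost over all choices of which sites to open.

Open {A, C}: assign each demand point to its cheapest open site.
  #1→A 3, #2→A 6, #3→A 7, #4→C 3, #5→A 3, #6→C 4, #7→C 4, #8→C 7
  detour distance 37, fixed 13 → total 50.
Compare {A, B, C}: detour distance 36 + fixed 21 = 57.
Compare {B, C}: detour distance 49 + fixed 13 = 62.
Compare {C}: detour distance 59 + fixed 5 = 64.
All other subsets cost ≥ 57. Minimum total cost: 50.

50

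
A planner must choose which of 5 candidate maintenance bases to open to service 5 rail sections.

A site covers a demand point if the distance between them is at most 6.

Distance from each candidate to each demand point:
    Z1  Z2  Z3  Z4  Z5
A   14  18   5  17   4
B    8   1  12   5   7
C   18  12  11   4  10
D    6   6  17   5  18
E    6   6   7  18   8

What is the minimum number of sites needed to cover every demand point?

Coverage sets (demand points within 6 of each site):
  A: {Z3, Z5}
  B: {Z2, Z4}
  C: {Z4}
  D: {Z1, Z2, Z4}
  E: {Z1, Z2}
No single site covers all 5 demand points.
But {A, D} covers everything, so the minimum is 2.

2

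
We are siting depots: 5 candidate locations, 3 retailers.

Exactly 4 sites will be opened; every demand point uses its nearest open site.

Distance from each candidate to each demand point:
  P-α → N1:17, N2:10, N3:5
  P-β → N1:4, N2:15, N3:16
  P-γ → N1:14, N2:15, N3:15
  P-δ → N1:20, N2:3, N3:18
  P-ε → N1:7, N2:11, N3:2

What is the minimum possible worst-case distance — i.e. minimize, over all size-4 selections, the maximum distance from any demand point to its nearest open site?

Open {P-α, P-β, P-δ, P-ε}.
  Farthest demand point is N1 at distance 4 (to P-β); all others are ≤ 4.
With {P-β, P-γ, P-δ, P-ε} the worst case is 4.
With {P-α, P-β, P-γ, P-δ} the worst case is 5.
No size-4 selection achieves below 4.

4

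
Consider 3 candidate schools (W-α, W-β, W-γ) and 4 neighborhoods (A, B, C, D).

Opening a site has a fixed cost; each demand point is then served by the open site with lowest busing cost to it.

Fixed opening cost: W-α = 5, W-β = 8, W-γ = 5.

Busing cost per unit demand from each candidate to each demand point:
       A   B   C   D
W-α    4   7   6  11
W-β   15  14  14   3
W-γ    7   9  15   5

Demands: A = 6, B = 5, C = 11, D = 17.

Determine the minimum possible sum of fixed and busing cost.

Open {W-α, W-β}: assign each demand point to its cheapest open site.
  A→W-α 6×4=24, B→W-α 5×7=35, C→W-α 11×6=66, D→W-β 17×3=51
  busing cost 176, fixed 13 → total 189.
Compare {W-α, W-β, W-γ}: busing cost 176 + fixed 18 = 194.
Compare {W-α, W-γ}: busing cost 210 + fixed 10 = 220.
Compare {W-β, W-γ}: busing cost 292 + fixed 13 = 305.
All other subsets cost ≥ 194. Minimum total cost: 189.

189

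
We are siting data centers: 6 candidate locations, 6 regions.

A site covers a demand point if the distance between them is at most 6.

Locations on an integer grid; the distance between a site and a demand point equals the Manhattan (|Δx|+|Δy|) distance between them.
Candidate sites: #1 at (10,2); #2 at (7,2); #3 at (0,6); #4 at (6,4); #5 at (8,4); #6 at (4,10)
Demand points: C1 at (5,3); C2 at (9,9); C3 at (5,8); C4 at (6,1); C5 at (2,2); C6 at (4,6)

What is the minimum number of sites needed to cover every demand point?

2

Coverage sets (demand points within 6 of each site):
  #1: {C1, C4}
  #2: {C1, C4, C5}
  #3: {C5, C6}
  #4: {C1, C3, C4, C5, C6}
  #5: {C1, C2, C4, C6}
  #6: {C2, C3, C6}
No single site covers all 6 demand points.
But {#2, #6} covers everything, so the minimum is 2.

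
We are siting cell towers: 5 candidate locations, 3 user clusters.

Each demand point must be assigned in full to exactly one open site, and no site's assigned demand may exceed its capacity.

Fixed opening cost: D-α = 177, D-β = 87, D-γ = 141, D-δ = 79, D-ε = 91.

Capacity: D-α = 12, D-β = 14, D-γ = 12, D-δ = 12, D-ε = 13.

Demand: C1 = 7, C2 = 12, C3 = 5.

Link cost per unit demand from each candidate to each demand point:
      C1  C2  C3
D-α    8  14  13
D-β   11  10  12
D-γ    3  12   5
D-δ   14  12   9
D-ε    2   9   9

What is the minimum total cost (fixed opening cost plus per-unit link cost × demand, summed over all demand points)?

Open {D-β, D-ε}; cheapest assignment that respects the capacities:
  D-β (cap 14, load 12): C2 — cost 12×10 = 120
  D-ε (cap 13, load 12): C1, C3 — cost 7×2 + 5×9 = 59
  Shipping 179, fixed 178 → total 357.
  Any other capacity-feasible assignment to {D-β, D-ε} ships for at least 179.
Compare {D-δ, D-ε}: its best feasible assignment gives total 373.
Compare {D-γ, D-ε}: its best feasible assignment gives total 386.
Every other set of open sites that can feasibly serve all demand totals ≥ 373 even under its best assignment. Minimum: 357.

357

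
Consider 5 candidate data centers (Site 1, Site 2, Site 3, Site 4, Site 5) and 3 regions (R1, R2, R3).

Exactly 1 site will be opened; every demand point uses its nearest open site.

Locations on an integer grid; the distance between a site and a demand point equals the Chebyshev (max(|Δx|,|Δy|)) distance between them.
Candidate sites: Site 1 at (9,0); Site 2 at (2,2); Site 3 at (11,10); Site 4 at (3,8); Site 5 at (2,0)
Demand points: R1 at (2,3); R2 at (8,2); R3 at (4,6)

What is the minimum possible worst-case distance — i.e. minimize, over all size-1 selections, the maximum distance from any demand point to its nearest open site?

Open {Site 2}.
  Farthest demand point is R2 at distance 6 (to Site 2); all others are ≤ 6.
With {Site 4} the worst case is 6.
With {Site 5} the worst case is 6.
No size-1 selection achieves below 6.

6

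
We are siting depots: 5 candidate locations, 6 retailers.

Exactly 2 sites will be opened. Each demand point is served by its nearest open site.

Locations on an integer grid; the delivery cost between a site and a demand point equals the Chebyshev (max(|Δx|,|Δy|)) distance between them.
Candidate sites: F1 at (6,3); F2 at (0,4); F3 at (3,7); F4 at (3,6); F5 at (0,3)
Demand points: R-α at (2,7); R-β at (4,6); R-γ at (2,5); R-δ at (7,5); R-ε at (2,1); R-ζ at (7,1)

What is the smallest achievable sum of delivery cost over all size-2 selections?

11

Open {F1, F4}.
  R-α→F4 1, R-β→F4 1, R-γ→F4 1, R-δ→F1 2, R-ε→F1 4, R-ζ→F1 2  ⇒ total 11.
Compare {F1, F3}: total 12.
Compare {F4, F5}: total 14.
No size-2 selection does better; minimum is 11.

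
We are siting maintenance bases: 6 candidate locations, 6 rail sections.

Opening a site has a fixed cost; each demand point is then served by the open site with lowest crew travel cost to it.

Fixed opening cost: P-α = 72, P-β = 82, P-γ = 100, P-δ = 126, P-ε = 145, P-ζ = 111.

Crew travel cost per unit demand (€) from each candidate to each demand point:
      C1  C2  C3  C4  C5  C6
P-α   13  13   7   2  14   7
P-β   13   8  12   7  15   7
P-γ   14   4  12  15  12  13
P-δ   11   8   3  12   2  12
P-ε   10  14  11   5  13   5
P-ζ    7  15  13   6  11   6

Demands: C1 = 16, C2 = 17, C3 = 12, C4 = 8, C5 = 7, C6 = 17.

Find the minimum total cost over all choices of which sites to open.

Open {P-δ, P-ζ}: assign each demand point to its cheapest open site.
  C1→P-ζ 16×7=112, C2→P-δ 17×8=136, C3→P-δ 12×3=36, C4→P-ζ 8×6=48, C5→P-δ 7×2=14, C6→P-ζ 17×6=102
  crew travel cost 448, fixed 237 → total 685.
Compare {P-α, P-δ}: crew travel cost 497 + fixed 198 = 695.
Compare {P-γ, P-δ, P-ζ}: crew travel cost 380 + fixed 337 = 717.
Compare {P-α, P-δ, P-ζ}: crew travel cost 416 + fixed 309 = 725.
All other subsets cost ≥ 695. Minimum total cost: 685.

685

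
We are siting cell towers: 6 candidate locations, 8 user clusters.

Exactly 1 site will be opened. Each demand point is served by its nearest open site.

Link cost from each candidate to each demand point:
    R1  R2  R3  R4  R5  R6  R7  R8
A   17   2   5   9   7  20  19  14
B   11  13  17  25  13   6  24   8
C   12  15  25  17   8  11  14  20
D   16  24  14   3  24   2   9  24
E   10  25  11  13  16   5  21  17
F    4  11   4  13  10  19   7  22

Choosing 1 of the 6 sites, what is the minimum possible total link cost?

90

Open {F}.
  R1→F 4, R2→F 11, R3→F 4, R4→F 13, R5→F 10, R6→F 19, R7→F 7, R8→F 22  ⇒ total 90.
Compare {A}: total 93.
Compare {D}: total 116.
No size-1 selection does better; minimum is 90.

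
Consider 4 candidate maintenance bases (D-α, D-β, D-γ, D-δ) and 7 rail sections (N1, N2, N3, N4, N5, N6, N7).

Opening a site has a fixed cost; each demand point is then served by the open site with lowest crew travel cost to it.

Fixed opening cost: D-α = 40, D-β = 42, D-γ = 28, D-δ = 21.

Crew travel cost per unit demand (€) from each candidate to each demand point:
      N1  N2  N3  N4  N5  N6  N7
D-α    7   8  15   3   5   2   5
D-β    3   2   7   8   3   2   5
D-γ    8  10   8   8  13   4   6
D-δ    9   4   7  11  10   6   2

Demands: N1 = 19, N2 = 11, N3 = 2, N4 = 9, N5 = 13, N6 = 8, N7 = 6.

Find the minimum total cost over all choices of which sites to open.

Open {D-α, D-β}: assign each demand point to its cheapest open site.
  N1→D-β 19×3=57, N2→D-β 11×2=22, N3→D-β 2×7=14, N4→D-α 9×3=27, N5→D-β 13×3=39, N6→D-α 8×2=16, N7→D-α 6×5=30
  crew travel cost 205, fixed 82 → total 287.
Compare {D-α, D-β, D-δ}: crew travel cost 187 + fixed 103 = 290.
Compare {D-β}: crew travel cost 250 + fixed 42 = 292.
Compare {D-β, D-δ}: crew travel cost 232 + fixed 63 = 295.
All other subsets cost ≥ 290. Minimum total cost: 287.

287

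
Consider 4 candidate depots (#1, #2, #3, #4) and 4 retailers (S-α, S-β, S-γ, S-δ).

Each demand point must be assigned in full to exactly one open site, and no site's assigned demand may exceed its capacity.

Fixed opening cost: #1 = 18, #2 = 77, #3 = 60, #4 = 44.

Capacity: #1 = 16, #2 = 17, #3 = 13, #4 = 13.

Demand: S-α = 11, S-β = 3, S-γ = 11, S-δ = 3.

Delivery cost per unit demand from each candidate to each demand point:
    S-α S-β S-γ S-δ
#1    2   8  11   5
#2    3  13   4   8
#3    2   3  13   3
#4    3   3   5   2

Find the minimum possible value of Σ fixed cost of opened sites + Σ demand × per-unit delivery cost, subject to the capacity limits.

Open {#1, #2}; cheapest assignment that respects the capacities:
  #1 (cap 16, load 14): S-α, S-β — cost 11×2 + 3×8 = 46
  #2 (cap 17, load 14): S-γ, S-δ — cost 11×4 + 3×8 = 68
  Shipping 114, fixed 95 → total 209.
  Any other capacity-feasible assignment to {#1, #2} ships for at least 114.
Compare {#1, #3, #4}: its best feasible assignment gives total 217.
Compare {#1, #2, #4}: its best feasible assignment gives total 220.
Every other set of open sites that can feasibly serve all demand totals ≥ 217 even under its best assignment. Minimum: 209.

209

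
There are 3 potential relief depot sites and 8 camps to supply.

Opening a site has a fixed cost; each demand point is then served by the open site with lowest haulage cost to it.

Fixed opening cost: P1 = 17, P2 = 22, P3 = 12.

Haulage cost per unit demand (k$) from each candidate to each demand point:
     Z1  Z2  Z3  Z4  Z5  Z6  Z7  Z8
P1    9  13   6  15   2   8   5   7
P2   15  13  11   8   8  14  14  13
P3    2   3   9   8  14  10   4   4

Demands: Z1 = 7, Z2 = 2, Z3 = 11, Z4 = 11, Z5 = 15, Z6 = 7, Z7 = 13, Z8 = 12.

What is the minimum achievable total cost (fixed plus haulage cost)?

Open {P1, P3}: assign each demand point to its cheapest open site.
  Z1→P3 7×2=14, Z2→P3 2×3=6, Z3→P1 11×6=66, Z4→P3 11×8=88, Z5→P1 15×2=30, Z6→P1 7×8=56, Z7→P3 13×4=52, Z8→P3 12×4=48
  haulage cost 360, fixed 29 → total 389.
Compare {P1, P2, P3}: haulage cost 360 + fixed 51 = 411.
Compare {P1, P2}: haulage cost 478 + fixed 39 = 517.
Compare {P2, P3}: haulage cost 497 + fixed 34 = 531.
All other subsets cost ≥ 411. Minimum total cost: 389.

389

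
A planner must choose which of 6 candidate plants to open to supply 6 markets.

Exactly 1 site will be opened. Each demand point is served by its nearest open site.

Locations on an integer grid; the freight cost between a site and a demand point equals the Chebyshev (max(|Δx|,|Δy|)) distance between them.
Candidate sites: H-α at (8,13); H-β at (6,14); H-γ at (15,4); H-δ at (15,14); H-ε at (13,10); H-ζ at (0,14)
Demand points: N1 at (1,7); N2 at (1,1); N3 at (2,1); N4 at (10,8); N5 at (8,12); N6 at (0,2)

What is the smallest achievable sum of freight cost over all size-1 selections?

48

Open {H-α}.
  N1→H-α 7, N2→H-α 12, N3→H-α 12, N4→H-α 5, N5→H-α 1, N6→H-α 11  ⇒ total 48.
Compare {H-β}: total 53.
Compare {H-ε}: total 56.
No size-1 selection does better; minimum is 48.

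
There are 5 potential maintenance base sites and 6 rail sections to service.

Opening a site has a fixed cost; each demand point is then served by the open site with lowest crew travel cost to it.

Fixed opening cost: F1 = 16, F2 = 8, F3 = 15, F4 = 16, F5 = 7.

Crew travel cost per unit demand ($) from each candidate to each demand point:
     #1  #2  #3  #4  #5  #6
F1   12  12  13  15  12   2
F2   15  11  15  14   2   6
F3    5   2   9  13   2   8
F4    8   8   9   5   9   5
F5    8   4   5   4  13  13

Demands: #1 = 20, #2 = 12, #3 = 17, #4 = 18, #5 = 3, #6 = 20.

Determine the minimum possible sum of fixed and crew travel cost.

Open {F1, F3, F5}: assign each demand point to its cheapest open site.
  #1→F3 20×5=100, #2→F3 12×2=24, #3→F5 17×5=85, #4→F5 18×4=72, #5→F3 3×2=6, #6→F1 20×2=40
  crew travel cost 327, fixed 38 → total 365.
Compare {F1, F2, F3, F5}: crew travel cost 327 + fixed 46 = 373.
Compare {F1, F3, F4, F5}: crew travel cost 327 + fixed 54 = 381.
Compare {F1, F2, F3, F4, F5}: crew travel cost 327 + fixed 62 = 389.
All other subsets cost ≥ 373. Minimum total cost: 365.

365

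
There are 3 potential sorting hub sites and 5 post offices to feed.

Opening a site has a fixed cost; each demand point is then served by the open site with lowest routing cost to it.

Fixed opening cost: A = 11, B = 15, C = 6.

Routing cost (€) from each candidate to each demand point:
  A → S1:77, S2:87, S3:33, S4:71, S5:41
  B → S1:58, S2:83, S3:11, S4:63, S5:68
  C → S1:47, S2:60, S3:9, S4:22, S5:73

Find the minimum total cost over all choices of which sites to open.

196

Open {A, C}: assign each demand point to its cheapest open site.
  S1→C 47, S2→C 60, S3→C 9, S4→C 22, S5→A 41
  routing cost 179, fixed 17 → total 196.
Compare {A, B, C}: routing cost 179 + fixed 32 = 211.
Compare {C}: routing cost 211 + fixed 6 = 217.
Compare {B, C}: routing cost 206 + fixed 21 = 227.
All other subsets cost ≥ 211. Minimum total cost: 196.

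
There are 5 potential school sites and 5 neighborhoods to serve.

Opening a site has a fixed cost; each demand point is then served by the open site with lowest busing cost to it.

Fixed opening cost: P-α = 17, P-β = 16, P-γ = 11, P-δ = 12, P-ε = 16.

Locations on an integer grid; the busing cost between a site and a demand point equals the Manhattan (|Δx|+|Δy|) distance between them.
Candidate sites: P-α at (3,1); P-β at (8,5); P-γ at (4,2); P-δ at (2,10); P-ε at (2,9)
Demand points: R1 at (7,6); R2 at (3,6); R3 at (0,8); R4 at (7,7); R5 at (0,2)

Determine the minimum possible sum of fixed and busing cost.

Open {P-γ}: assign each demand point to its cheapest open site.
  R1→P-γ 7, R2→P-γ 5, R3→P-γ 10, R4→P-γ 8, R5→P-γ 4
  busing cost 34, fixed 11 → total 45.
Compare {P-ε}: busing cost 31 + fixed 16 = 47.
Compare {P-δ}: busing cost 36 + fixed 12 = 48.
Compare {P-β}: busing cost 33 + fixed 16 = 49.
All other subsets cost ≥ 47. Minimum total cost: 45.

45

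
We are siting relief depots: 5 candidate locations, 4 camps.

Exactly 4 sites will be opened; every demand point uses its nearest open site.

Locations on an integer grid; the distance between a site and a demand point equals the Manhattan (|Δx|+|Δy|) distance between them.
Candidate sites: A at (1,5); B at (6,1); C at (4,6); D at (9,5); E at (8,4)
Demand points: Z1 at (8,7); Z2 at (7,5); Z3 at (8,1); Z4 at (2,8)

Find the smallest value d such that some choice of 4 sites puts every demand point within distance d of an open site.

Open {A, B, C, D}.
  Farthest demand point is Z4 at distance 4 (to A); all others are ≤ 4.
With {A, B, C, E} the worst case is 4.
With {A, B, D, E} the worst case is 4.
No size-4 selection achieves below 4.

4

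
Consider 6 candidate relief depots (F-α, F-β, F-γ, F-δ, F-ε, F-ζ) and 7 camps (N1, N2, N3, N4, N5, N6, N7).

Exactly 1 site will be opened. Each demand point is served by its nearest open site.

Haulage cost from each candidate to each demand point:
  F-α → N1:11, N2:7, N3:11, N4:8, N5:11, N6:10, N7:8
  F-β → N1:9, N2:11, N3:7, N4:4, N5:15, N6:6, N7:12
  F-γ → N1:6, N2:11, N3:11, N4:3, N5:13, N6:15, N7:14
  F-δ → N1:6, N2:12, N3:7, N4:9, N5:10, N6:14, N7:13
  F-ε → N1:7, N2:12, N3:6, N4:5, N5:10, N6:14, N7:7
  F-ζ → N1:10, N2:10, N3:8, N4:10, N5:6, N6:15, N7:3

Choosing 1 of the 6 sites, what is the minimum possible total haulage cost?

61

Open {F-ε}.
  N1→F-ε 7, N2→F-ε 12, N3→F-ε 6, N4→F-ε 5, N5→F-ε 10, N6→F-ε 14, N7→F-ε 7  ⇒ total 61.
Compare {F-ζ}: total 62.
Compare {F-β}: total 64.
No size-1 selection does better; minimum is 61.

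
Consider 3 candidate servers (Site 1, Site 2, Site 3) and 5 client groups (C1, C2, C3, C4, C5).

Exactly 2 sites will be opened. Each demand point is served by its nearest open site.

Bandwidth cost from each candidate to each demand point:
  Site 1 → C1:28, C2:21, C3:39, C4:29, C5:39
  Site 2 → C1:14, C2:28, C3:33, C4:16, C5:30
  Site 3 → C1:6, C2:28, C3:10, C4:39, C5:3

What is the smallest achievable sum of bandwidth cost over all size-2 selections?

63

Open {Site 2, Site 3}.
  C1→Site 3 6, C2→Site 2 28, C3→Site 3 10, C4→Site 2 16, C5→Site 3 3  ⇒ total 63.
Compare {Site 1, Site 3}: total 69.
Compare {Site 1, Site 2}: total 114.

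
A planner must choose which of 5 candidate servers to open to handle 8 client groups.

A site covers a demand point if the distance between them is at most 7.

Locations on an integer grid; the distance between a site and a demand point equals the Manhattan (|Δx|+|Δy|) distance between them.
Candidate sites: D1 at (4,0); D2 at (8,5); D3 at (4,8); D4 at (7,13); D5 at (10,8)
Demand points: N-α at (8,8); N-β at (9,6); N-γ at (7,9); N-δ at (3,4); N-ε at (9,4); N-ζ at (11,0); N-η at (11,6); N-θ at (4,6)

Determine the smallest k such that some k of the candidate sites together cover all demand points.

2

Coverage sets (demand points within 7 of each site):
  D1: {N-δ, N-ζ, N-θ}
  D2: {N-α, N-β, N-γ, N-δ, N-ε, N-η, N-θ}
  D3: {N-α, N-β, N-γ, N-δ, N-θ}
  D4: {N-α, N-γ}
  D5: {N-α, N-β, N-γ, N-ε, N-η}
No single site covers all 8 demand points.
But {D1, D2} covers everything, so the minimum is 2.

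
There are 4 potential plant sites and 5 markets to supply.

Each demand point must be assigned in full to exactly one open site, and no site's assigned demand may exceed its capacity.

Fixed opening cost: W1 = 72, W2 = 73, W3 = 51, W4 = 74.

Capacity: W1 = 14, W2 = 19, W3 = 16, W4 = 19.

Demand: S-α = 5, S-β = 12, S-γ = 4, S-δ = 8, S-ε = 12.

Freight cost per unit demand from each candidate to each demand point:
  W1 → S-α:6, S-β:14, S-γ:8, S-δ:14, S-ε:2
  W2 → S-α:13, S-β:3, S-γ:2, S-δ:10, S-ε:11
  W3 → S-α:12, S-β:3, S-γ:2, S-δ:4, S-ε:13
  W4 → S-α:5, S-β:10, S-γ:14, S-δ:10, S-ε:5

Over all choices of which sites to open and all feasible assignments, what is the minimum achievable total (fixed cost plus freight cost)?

356

Open {W1, W2, W3}; cheapest assignment that respects the capacities:
  W1 (cap 14, load 12): S-ε — cost 12×2 = 24
  W2 (cap 19, load 16): S-β, S-γ — cost 12×3 + 4×2 = 44
  W3 (cap 16, load 13): S-α, S-δ — cost 5×12 + 8×4 = 92
  Shipping 160, fixed 196 → total 356.
  Any other capacity-feasible assignment to {W1, W2, W3} ships for at least 160.
Compare {W2, W3, W4}: its best feasible assignment gives total 359.
Compare {W1, W3, W4}: its best feasible assignment gives total 370.
Every other set of open sites that can feasibly serve all demand totals ≥ 359 even under its best assignment. Minimum: 356.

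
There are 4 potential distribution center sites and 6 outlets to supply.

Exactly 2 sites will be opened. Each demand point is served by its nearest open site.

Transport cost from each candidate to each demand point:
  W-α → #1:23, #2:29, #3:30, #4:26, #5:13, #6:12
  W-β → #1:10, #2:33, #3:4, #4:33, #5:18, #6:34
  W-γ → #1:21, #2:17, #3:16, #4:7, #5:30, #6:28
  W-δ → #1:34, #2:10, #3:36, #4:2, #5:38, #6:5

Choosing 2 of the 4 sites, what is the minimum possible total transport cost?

Open {W-β, W-δ}.
  #1→W-β 10, #2→W-δ 10, #3→W-β 4, #4→W-δ 2, #5→W-β 18, #6→W-δ 5  ⇒ total 49.
Compare {W-α, W-δ}: total 83.
Compare {W-β, W-γ}: total 84.
No size-2 selection does better; minimum is 49.

49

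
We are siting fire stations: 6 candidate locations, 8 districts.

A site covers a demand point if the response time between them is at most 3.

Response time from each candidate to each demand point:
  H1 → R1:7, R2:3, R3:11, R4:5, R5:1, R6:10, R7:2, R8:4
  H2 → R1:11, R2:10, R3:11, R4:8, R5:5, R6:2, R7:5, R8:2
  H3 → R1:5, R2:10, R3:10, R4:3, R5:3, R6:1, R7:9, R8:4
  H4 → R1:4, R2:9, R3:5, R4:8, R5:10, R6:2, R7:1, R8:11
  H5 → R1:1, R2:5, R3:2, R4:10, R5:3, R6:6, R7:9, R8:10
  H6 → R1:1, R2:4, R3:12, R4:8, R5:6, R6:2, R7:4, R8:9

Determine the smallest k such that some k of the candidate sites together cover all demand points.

4

Coverage sets (demand points within 3 of each site):
  H1: {R2, R5, R7}
  H2: {R6, R8}
  H3: {R4, R5, R6}
  H4: {R6, R7}
  H5: {R1, R3, R5}
  H6: {R1, R6}
No 3 sites suffice: every size-3 union leaves at least one demand point uncovered.
But {H1, H2, H3, H5} covers everything, so the minimum is 4.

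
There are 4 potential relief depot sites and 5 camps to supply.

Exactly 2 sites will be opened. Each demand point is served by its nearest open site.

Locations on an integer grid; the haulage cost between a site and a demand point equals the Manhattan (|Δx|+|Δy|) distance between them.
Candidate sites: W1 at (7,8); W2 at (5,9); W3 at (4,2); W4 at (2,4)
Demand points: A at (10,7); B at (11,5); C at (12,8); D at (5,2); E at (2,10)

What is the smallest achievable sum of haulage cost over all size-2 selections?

24

Open {W1, W3}.
  A→W1 4, B→W1 7, C→W1 5, D→W3 1, E→W1 7  ⇒ total 24.
Compare {W1, W2}: total 27.
Compare {W1, W4}: total 27.
No size-2 selection does better; minimum is 24.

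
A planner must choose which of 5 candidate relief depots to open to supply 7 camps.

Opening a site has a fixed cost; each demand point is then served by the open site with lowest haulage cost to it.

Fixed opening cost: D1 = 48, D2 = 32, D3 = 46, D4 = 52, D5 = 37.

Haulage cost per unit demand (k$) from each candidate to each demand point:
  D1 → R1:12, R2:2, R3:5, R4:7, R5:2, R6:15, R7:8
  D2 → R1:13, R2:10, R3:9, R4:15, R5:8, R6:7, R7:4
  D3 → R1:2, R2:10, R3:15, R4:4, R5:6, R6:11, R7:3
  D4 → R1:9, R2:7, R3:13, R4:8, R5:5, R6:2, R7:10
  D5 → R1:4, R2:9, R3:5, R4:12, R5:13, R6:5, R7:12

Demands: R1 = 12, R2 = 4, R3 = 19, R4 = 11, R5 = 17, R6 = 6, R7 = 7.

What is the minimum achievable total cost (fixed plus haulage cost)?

Open {D1, D3, D4}: assign each demand point to its cheapest open site.
  R1→D3 12×2=24, R2→D1 4×2=8, R3→D1 19×5=95, R4→D3 11×4=44, R5→D1 17×2=34, R6→D4 6×2=12, R7→D3 7×3=21
  haulage cost 238, fixed 146 → total 384.
Compare {D1, D3}: haulage cost 292 + fixed 94 = 386.
Compare {D1, D3, D5}: haulage cost 256 + fixed 131 = 387.
Compare {D1, D2, D3}: haulage cost 268 + fixed 126 = 394.
All other subsets cost ≥ 386. Minimum total cost: 384.

384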